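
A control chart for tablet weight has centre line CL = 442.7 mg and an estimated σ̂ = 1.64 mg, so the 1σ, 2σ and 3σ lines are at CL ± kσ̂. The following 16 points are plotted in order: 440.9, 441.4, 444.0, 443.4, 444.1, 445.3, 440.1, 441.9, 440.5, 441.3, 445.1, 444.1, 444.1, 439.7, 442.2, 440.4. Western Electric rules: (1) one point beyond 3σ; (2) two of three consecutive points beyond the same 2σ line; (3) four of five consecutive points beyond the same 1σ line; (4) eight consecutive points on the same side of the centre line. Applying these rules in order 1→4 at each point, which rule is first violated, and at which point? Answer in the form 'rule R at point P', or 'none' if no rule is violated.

Zone of each point (C = within 1σ̂, B = 1σ̂–2σ̂, A = 2σ̂–3σ̂, * = beyond 3σ̂; sign = side of CL): 1:-B, 2:-C, 3:+C, 4:+C, 5:+C, 6:+B, 7:-B, 8:-C, 9:-B, 10:-C, 11:+B, 12:+C, 13:+C, 14:-B, 15:-C, 16:-B
No rule fires across all 16 points.

none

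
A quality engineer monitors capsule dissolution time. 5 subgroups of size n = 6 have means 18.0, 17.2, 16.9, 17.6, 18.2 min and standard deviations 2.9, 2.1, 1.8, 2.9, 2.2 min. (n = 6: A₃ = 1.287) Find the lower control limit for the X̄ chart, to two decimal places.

14.52

X̄̄ = (18.0 + 17.2 + 16.9 + 17.6 + 18.2) / 5 = 17.5800
s̄ = (2.9 + 2.1 + 1.8 + 2.9 + 2.2) / 5 = 2.3800
LCL = X̄̄ − A₃·s̄ = 17.5800 − 1.287 × 2.3800 = 14.5169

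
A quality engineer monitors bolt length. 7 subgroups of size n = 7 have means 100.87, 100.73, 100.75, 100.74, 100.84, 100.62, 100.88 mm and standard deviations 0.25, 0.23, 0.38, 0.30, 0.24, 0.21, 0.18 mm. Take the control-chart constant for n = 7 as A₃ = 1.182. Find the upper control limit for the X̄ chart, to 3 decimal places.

101.078

X̄̄ = (100.87 + 100.73 + 100.75 + 100.74 + 100.84 + 100.62 + 100.88) / 7 = 100.7757
s̄ = (0.25 + 0.23 + 0.38 + 0.30 + 0.24 + 0.21 + 0.18) / 7 = 0.2557
UCL = X̄̄ + A₃·s̄ = 100.7757 + 1.182 × 0.2557 = 101.0780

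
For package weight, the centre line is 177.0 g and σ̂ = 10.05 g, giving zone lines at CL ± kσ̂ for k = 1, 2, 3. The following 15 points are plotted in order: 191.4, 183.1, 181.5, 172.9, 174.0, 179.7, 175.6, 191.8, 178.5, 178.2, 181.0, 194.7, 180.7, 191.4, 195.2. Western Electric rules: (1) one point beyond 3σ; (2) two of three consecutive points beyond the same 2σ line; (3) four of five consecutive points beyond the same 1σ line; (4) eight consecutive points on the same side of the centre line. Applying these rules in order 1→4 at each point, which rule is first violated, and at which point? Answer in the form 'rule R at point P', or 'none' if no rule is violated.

Zone of each point (C = within 1σ̂, B = 1σ̂–2σ̂, A = 2σ̂–3σ̂, * = beyond 3σ̂; sign = side of CL): 1:+B, 2:+C, 3:+C, 4:-C, 5:-C, 6:+C, 7:-C, 8:+B, 9:+C, 10:+C, 11:+C, 12:+B, 13:+C, 14:+B, 15:+B
Rule 4 (eight consecutive points on the same side of the centre line) is satisfied at point 15.

rule 4 at point 15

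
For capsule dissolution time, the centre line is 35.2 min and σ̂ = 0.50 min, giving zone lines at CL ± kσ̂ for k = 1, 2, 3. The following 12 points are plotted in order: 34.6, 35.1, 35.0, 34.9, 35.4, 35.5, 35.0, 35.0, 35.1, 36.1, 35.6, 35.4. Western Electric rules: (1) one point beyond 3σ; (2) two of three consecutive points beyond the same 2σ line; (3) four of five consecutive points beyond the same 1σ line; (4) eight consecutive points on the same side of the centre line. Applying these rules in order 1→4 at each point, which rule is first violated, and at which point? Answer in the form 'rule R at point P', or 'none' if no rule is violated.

none

Zone of each point (C = within 1σ̂, B = 1σ̂–2σ̂, A = 2σ̂–3σ̂, * = beyond 3σ̂; sign = side of CL): 1:-B, 2:-C, 3:-C, 4:-C, 5:+C, 6:+C, 7:-C, 8:-C, 9:-C, 10:+B, 11:+C, 12:+C
No rule fires across all 12 points.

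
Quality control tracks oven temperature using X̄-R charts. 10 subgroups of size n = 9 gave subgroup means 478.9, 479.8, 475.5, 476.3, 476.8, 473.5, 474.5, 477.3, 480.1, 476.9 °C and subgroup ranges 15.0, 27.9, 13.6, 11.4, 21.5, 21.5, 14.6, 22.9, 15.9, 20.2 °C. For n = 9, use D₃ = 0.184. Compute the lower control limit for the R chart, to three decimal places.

R̄ = (15.0 + 27.9 + 13.6 + 11.4 + 21.5 + 21.5 + 14.6 + 22.9 + 15.9 + 20.2) / 10 = 184.5000 / 10 = 18.4500
LCL_R = D₃·R̄ = 0.184 × 18.4500 = 3.3948

3.395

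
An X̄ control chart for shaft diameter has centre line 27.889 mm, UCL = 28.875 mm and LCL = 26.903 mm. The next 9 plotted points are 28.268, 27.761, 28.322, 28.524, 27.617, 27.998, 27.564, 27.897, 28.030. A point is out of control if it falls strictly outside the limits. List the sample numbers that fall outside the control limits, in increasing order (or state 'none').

none

All 9 points lie within [26.903, 28.875].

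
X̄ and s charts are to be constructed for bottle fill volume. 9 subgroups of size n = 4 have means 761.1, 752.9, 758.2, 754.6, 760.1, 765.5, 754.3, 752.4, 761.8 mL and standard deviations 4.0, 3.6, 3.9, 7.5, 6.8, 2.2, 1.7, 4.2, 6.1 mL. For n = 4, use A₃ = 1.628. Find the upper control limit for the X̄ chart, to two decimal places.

765.11

X̄̄ = (761.1 + 752.9 + 758.2 + 754.6 + 760.1 + 765.5 + 754.3 + 752.4 + 761.8) / 9 = 757.8778
s̄ = (4.0 + 3.6 + 3.9 + 7.5 + 6.8 + 2.2 + 1.7 + 4.2 + 6.1) / 9 = 4.4444
UCL = X̄̄ + A₃·s̄ = 757.8778 + 1.628 × 4.4444 = 765.1133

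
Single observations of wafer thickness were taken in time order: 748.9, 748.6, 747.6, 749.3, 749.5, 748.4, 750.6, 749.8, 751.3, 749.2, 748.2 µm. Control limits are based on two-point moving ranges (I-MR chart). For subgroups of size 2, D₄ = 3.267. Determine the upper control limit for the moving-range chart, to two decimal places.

3.89

Moving ranges: 0.3, 1.0, 1.7, 0.2, 1.1, 2.2, 0.8, 1.5, 2.1, 1.0; M̄R̄ = 11.9000 / 10 = 1.1900
UCL_MR = D₄·M̄R̄ = 3.267 × 1.1900 = 3.8877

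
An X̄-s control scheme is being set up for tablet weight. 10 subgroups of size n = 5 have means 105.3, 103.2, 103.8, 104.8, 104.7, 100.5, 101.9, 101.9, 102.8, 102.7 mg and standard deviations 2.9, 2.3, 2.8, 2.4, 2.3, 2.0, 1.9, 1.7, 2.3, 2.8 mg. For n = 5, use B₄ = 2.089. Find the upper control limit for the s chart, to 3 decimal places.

s̄ = (2.9 + 2.3 + 2.8 + 2.4 + 2.3 + 2.0 + 1.9 + 1.7 + 2.3 + 2.8) / 10 = 2.3400
UCL_s = B₄·s̄ = 2.089 × 2.3400 = 4.8883

4.888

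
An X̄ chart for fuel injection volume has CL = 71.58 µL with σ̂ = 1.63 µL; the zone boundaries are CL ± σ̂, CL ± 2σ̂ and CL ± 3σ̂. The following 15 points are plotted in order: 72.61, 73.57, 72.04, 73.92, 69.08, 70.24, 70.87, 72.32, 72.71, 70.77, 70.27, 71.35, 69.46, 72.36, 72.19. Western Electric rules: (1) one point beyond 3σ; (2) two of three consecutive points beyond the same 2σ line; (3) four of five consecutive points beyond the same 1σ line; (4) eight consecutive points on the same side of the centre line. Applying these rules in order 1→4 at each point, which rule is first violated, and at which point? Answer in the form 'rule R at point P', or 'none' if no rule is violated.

Zone of each point (C = within 1σ̂, B = 1σ̂–2σ̂, A = 2σ̂–3σ̂, * = beyond 3σ̂; sign = side of CL): 1:+C, 2:+B, 3:+C, 4:+B, 5:-B, 6:-C, 7:-C, 8:+C, 9:+C, 10:-C, 11:-C, 12:-C, 13:-B, 14:+C, 15:+C
No rule fires across all 15 points.

none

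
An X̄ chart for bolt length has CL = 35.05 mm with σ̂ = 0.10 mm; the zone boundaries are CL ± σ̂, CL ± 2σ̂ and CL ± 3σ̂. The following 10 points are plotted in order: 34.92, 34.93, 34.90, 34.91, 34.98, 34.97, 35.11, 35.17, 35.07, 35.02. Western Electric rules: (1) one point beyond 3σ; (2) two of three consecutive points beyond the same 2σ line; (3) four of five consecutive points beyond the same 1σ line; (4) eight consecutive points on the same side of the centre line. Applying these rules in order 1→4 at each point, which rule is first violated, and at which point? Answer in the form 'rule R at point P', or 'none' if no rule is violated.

Zone of each point (C = within 1σ̂, B = 1σ̂–2σ̂, A = 2σ̂–3σ̂, * = beyond 3σ̂; sign = side of CL): 1:-B, 2:-B, 3:-B, 4:-B, 5:-C, 6:-C, 7:+C, 8:+B, 9:+C, 10:-C
Rule 3 (four of five consecutive points beyond the same 1σ limit) is satisfied at point 4.

rule 3 at point 4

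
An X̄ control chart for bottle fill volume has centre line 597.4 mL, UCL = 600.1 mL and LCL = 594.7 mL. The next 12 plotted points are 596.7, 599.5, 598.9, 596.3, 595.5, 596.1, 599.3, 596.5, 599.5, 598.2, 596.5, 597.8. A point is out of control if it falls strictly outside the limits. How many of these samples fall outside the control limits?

All 12 points lie within [594.7, 600.1].

0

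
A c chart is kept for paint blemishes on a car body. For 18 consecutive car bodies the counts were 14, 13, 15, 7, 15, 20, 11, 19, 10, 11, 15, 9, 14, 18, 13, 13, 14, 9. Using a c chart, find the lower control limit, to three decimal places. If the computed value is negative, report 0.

2.379

c̄ = (14 + 13 + 15 + 7 + 15 + 20 + 11 + 19 + 10 + 11 + 15 + 9 + 14 + 18 + 13 + 13 + 14 + 9) / 18 = 240 / 18 = 13.3333
LCL = c̄ − 3√c̄ = 13.3333 − 3 × 3.6515 = 2.3789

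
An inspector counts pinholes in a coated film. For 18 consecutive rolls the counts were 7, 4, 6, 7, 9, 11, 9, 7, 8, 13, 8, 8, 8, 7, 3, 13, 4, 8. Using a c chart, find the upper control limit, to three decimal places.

16.144

c̄ = (7 + 4 + 6 + 7 + 9 + 11 + 9 + 7 + 8 + 13 + 8 + 8 + 8 + 7 + 3 + 13 + 4 + 8) / 18 = 140 / 18 = 7.7778
UCL = c̄ + 3√c̄ = 7.7778 + 3 × √7.7778 = 7.7778 + 3 × 2.7889 = 16.1444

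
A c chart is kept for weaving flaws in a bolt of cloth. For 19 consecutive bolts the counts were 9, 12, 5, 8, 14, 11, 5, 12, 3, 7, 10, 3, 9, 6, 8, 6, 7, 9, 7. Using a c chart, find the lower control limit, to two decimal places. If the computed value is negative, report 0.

c̄ = (9 + 12 + 5 + 8 + 14 + 11 + 5 + 12 + 3 + 7 + 10 + 3 + 9 + 6 + 8 + 6 + 7 + 9 + 7) / 19 = 151 / 19 = 7.9474
LCL = c̄ − 3√c̄ = 7.9474 − 3 × 2.8191 = -0.5100 → 0 (cannot be negative)

0.00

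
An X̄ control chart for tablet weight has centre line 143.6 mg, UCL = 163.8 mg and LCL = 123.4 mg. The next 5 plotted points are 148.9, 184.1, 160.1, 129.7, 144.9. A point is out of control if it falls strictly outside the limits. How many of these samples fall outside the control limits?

1

Compare each point to [123.4, 163.8]: sample 2 = 184.1 > UCL.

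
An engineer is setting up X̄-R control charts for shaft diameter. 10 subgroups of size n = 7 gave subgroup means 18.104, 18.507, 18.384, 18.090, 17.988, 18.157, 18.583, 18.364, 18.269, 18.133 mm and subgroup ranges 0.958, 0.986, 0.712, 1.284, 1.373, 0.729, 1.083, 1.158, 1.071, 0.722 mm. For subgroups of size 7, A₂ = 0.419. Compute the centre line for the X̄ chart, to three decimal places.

18.258

X̄̄ = (18.104 + 18.507 + 18.384 + 18.090 + 17.988 + 18.157 + 18.583 + 18.364 + 18.269 + 18.133) / 10 = 182.5790 / 10 = 18.2579
CL = X̄̄ = 18.2579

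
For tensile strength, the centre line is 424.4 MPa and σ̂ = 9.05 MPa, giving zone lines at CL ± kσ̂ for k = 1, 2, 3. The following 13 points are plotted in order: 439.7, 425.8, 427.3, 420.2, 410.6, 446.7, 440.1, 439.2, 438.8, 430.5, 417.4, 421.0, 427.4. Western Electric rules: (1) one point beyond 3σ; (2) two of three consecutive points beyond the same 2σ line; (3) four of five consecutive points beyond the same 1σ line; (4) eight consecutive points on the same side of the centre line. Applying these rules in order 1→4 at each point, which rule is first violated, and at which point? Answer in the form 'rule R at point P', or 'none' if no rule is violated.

rule 3 at point 9

Zone of each point (C = within 1σ̂, B = 1σ̂–2σ̂, A = 2σ̂–3σ̂, * = beyond 3σ̂; sign = side of CL): 1:+B, 2:+C, 3:+C, 4:-C, 5:-B, 6:+A, 7:+B, 8:+B, 9:+B, 10:+C, 11:-C, 12:-C, 13:+C
Rule 3 (four of five consecutive points beyond the same 1σ limit) is satisfied at point 9.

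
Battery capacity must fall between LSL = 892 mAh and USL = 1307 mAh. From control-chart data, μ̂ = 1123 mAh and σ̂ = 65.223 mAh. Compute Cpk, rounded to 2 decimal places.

0.94

Cpu = (USL − μ̂) / (3σ̂) = (1307 − 1123) / (3 × 65.223) = 0.9404; Cpl = (μ̂ − LSL) / (3σ̂) = (1123 − 892) / (3 × 65.223) = 1.1806; Cpk = min(Cpu, Cpl) = 0.9404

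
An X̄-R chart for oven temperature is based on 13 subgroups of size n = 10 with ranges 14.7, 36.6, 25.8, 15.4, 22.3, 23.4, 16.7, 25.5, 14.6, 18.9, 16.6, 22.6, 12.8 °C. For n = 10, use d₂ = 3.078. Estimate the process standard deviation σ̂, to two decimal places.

6.65

R̄ = (14.7 + 36.6 + 25.8 + 15.4 + 22.3 + 23.4 + 16.7 + 25.5 + 14.6 + 18.9 + 16.6 + 22.6 + 12.8) / 13 = 20.4538
σ̂ = R̄ / d₂ = 20.4538 / 3.078 = 6.6452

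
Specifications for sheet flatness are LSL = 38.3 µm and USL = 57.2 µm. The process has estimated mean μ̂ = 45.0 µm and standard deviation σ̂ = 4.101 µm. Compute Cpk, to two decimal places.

Cpu = (USL − μ̂) / (3σ̂) = (57.2 − 45.0) / (3 × 4.101) = 0.9916; Cpl = (μ̂ − LSL) / (3σ̂) = (45.0 − 38.3) / (3 × 4.101) = 0.5446; Cpk = min(Cpu, Cpl) = 0.5446

0.54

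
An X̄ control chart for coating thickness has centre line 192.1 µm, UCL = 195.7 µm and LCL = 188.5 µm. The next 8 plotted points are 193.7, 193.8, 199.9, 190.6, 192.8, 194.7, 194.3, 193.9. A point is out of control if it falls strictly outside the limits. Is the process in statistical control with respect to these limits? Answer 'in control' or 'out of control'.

Compare each point to [188.5, 195.7]: sample 3 = 199.9 > UCL.

out of control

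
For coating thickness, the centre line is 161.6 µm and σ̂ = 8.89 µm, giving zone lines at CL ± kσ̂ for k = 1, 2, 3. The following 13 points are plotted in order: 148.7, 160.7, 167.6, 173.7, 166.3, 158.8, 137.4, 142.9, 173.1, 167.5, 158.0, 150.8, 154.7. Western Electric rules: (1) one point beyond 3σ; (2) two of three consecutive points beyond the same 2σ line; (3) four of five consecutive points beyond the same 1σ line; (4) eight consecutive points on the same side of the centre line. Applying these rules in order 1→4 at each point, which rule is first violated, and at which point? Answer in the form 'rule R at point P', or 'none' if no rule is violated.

Zone of each point (C = within 1σ̂, B = 1σ̂–2σ̂, A = 2σ̂–3σ̂, * = beyond 3σ̂; sign = side of CL): 1:-B, 2:-C, 3:+C, 4:+B, 5:+C, 6:-C, 7:-A, 8:-A, 9:+B, 10:+C, 11:-C, 12:-B, 13:-C
Rule 2 (two of three consecutive points beyond the same 2σ limit) is satisfied at point 8.

rule 2 at point 8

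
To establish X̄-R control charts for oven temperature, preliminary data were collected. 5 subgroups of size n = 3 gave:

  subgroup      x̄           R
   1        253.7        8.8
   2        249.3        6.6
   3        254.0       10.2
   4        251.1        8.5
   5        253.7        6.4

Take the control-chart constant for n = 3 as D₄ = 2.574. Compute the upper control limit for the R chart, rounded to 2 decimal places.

20.85

R̄ = (8.8 + 6.6 + 10.2 + 8.5 + 6.4) / 5 = 40.5000 / 5 = 8.1000
UCL_R = D₄·R̄ = 2.574 × 8.1000 = 20.8494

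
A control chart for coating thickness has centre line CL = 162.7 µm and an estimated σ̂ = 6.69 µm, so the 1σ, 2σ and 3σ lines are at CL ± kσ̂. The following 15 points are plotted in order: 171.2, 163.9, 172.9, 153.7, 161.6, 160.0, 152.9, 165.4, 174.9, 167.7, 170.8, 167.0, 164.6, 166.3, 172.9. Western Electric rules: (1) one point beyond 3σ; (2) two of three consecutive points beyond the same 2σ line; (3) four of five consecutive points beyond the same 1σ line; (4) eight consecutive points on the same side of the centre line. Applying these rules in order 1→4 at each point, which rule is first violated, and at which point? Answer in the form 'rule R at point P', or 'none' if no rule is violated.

Zone of each point (C = within 1σ̂, B = 1σ̂–2σ̂, A = 2σ̂–3σ̂, * = beyond 3σ̂; sign = side of CL): 1:+B, 2:+C, 3:+B, 4:-B, 5:-C, 6:-C, 7:-B, 8:+C, 9:+B, 10:+C, 11:+B, 12:+C, 13:+C, 14:+C, 15:+B
Rule 4 (eight consecutive points on the same side of the centre line) is satisfied at point 15.

rule 4 at point 15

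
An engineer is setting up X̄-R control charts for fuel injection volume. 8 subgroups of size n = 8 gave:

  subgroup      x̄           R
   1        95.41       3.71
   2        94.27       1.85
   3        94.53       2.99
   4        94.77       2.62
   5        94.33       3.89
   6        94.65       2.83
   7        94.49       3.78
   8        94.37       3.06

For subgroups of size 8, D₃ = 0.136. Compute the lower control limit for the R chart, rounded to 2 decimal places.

R̄ = (3.71 + 1.85 + 2.99 + 2.62 + 3.89 + 2.83 + 3.78 + 3.06) / 8 = 24.7300 / 8 = 3.0913
LCL_R = D₃·R̄ = 0.136 × 3.0913 = 0.4204

0.42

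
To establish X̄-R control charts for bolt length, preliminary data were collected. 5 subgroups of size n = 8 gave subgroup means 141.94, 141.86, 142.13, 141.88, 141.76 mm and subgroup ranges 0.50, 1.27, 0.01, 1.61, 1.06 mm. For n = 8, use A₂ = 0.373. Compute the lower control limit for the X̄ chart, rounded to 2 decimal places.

141.58

X̄̄ = (141.94 + 141.86 + 142.13 + 141.88 + 141.76) / 5 = 709.5700 / 5 = 141.9140
R̄ = (0.50 + 1.27 + 0.01 + 1.61 + 1.06) / 5 = 4.4500 / 5 = 0.8900
LCL = X̄̄ − A₂·R̄ = 141.9140 − 0.373 × 0.8900 = 141.5820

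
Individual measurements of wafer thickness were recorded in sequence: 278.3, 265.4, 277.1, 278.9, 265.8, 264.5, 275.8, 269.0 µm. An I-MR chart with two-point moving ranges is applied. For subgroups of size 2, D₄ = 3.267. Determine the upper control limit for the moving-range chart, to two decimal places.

27.49

Moving ranges: 12.9, 11.7, 1.8, 13.1, 1.3, 11.3, 6.8; M̄R̄ = 58.9000 / 7 = 8.4143
UCL_MR = D₄·M̄R̄ = 3.267 × 8.4143 = 27.4895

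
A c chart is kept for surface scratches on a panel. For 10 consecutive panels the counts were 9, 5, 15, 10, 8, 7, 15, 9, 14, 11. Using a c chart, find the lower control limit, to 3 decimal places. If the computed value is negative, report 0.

0.672

c̄ = (9 + 5 + 15 + 10 + 8 + 7 + 15 + 9 + 14 + 11) / 10 = 103 / 10 = 10.3000
LCL = c̄ − 3√c̄ = 10.3000 − 3 × 3.2094 = 0.6719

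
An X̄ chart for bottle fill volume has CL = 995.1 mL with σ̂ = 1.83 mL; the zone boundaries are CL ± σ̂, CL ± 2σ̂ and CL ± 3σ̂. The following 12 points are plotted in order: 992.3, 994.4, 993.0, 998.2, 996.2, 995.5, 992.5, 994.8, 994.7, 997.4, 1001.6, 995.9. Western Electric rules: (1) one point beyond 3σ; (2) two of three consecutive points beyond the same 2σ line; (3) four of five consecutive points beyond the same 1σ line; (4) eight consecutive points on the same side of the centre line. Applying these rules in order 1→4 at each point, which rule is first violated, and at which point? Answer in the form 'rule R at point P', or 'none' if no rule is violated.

Zone of each point (C = within 1σ̂, B = 1σ̂–2σ̂, A = 2σ̂–3σ̂, * = beyond 3σ̂; sign = side of CL): 1:-B, 2:-C, 3:-B, 4:+B, 5:+C, 6:+C, 7:-B, 8:-C, 9:-C, 10:+B, 11:+*, 12:+C
Rule 1 (one point beyond the 3σ limits) is satisfied at point 11.

rule 1 at point 11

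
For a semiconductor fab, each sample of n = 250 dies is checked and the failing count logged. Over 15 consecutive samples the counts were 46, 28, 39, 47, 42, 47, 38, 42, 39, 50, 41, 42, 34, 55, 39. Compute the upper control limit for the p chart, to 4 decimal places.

0.2386

p̄ = Σdᵢ / (k·n) = 629 / (15 × 250) = 0.16773
UCL = p̄ + 3·√(p̄(1−p̄)/n) = 0.16773 + 3 × √(0.16773×0.83227/250) = 0.16773 + 3 × 0.02363 = 0.23862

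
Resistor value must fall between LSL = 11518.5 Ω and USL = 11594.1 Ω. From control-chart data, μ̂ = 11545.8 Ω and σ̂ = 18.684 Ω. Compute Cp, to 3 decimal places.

Cp = (USL − LSL) / (6σ̂) = (11594.1 − 11518.5) / (6 × 18.684) = 75.6000 / 112.1040 = 0.6744

0.674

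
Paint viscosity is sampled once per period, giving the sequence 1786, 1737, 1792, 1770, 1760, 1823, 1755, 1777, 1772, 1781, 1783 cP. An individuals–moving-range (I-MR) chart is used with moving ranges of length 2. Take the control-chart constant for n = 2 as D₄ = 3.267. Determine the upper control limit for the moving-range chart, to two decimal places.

99.64

Moving ranges: 49, 55, 22, 10, 63, 68, 22, 5, 9, 2; M̄R̄ = 305.0000 / 10 = 30.5000
UCL_MR = D₄·M̄R̄ = 3.267 × 30.5000 = 99.6435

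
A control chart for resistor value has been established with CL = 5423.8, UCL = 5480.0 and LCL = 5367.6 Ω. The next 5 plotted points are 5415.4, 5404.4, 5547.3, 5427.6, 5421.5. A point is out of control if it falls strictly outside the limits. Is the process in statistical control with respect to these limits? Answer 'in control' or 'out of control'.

out of control

Compare each point to [5367.6, 5480.0]: sample 3 = 5547.3 > UCL.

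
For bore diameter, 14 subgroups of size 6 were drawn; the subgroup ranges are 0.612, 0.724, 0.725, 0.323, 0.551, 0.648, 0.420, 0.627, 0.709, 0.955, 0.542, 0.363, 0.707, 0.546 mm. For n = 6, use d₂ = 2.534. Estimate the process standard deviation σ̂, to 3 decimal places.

0.238

R̄ = (0.612 + 0.724 + 0.725 + 0.323 + 0.551 + 0.648 + 0.420 + 0.627 + 0.709 + 0.955 + 0.542 + 0.363 + 0.707 + 0.546) / 14 = 0.6037
σ̂ = R̄ / d₂ = 0.6037 / 2.534 = 0.2382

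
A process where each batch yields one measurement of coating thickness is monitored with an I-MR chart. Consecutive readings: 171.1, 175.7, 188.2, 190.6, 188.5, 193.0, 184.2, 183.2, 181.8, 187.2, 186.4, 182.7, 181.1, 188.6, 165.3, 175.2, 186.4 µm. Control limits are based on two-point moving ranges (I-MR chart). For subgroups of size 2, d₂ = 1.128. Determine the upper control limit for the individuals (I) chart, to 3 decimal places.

199.633

X̄ = (171.1 + 175.7 + 188.2 + 190.6 + 188.5 + 193.0 + 184.2 + 183.2 + 181.8 + 187.2 + 186.4 + 182.7 + 181.1 + 188.6 + 165.3 + 175.2 + 186.4) / 17 = 182.8941
Moving ranges: 4.6, 12.5, 2.4, 2.1, 4.5, 8.8, 1.0, 1.4, 5.4, 0.8, 3.7, 1.6, 7.5, 23.3, 9.9, 11.2; M̄R̄ = 100.7000 / 16 = 6.2938
UCL = X̄ + 3·M̄R̄/d₂ = 182.8941 + 3 × 6.2938 / 1.128 = 199.6328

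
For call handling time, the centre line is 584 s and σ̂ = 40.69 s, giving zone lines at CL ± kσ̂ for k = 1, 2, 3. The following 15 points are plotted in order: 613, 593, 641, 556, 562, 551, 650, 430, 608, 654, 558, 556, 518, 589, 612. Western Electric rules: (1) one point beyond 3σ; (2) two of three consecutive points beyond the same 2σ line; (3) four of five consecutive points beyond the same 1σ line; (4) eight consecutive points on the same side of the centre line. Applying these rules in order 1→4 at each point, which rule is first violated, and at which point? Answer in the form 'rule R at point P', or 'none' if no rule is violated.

Zone of each point (C = within 1σ̂, B = 1σ̂–2σ̂, A = 2σ̂–3σ̂, * = beyond 3σ̂; sign = side of CL): 1:+C, 2:+C, 3:+B, 4:-C, 5:-C, 6:-C, 7:+B, 8:-*, 9:+C, 10:+B, 11:-C, 12:-C, 13:-B, 14:+C, 15:+C
Rule 1 (one point beyond the 3σ limits) is satisfied at point 8.

rule 1 at point 8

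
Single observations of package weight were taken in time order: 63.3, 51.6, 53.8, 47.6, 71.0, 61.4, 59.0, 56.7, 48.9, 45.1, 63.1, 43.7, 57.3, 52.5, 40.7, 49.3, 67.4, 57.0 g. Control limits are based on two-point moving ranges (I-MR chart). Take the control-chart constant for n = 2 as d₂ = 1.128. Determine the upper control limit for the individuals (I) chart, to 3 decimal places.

X̄ = (63.3 + 51.6 + 53.8 + 47.6 + 71.0 + 61.4 + 59.0 + 56.7 + 48.9 + 45.1 + 63.1 + 43.7 + 57.3 + 52.5 + 40.7 + 49.3 + 67.4 + 57.0) / 18 = 54.9667
Moving ranges: 11.7, 2.2, 6.2, 23.4, 9.6, 2.4, 2.3, 7.8, 3.8, 18.0, 19.4, 13.6, 4.8, 11.8, 8.6, 18.1, 10.4; M̄R̄ = 174.1000 / 17 = 10.2412
UCL = X̄ + 3·M̄R̄/d₂ = 54.9667 + 3 × 10.2412 / 1.128 = 82.2038

82.204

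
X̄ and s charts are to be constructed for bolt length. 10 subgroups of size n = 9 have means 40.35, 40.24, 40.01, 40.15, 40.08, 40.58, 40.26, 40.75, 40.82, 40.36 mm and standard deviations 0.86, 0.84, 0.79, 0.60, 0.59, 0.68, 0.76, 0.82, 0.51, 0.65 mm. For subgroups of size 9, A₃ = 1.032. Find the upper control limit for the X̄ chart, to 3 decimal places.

41.093

X̄̄ = (40.35 + 40.24 + 40.01 + 40.15 + 40.08 + 40.58 + 40.26 + 40.75 + 40.82 + 40.36) / 10 = 40.3600
s̄ = (0.86 + 0.84 + 0.79 + 0.60 + 0.59 + 0.68 + 0.76 + 0.82 + 0.51 + 0.65) / 10 = 0.7100
UCL = X̄̄ + A₃·s̄ = 40.3600 + 1.032 × 0.7100 = 41.0927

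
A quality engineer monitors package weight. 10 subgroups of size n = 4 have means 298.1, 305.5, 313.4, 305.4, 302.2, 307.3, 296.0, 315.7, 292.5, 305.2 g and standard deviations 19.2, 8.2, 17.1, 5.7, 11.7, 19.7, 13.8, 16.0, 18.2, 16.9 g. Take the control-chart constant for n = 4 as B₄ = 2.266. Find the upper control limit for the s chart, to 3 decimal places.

s̄ = (19.2 + 8.2 + 17.1 + 5.7 + 11.7 + 19.7 + 13.8 + 16.0 + 18.2 + 16.9) / 10 = 14.6500
UCL_s = B₄·s̄ = 2.266 × 14.6500 = 33.1969

33.197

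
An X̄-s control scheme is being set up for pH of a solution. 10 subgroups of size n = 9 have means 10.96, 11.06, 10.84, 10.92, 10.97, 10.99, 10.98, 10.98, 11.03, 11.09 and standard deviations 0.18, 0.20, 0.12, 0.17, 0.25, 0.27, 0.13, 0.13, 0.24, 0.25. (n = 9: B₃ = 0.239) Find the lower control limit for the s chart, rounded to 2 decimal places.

s̄ = (0.18 + 0.20 + 0.12 + 0.17 + 0.25 + 0.27 + 0.13 + 0.13 + 0.24 + 0.25) / 10 = 0.1940
LCL_s = B₃·s̄ = 0.239 × 0.1940 = 0.0464

0.05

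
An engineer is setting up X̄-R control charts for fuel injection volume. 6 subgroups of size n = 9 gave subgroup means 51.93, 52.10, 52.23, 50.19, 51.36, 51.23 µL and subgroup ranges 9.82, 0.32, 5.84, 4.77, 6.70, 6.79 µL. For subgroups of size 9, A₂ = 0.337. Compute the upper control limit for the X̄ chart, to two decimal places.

53.43

X̄̄ = (51.93 + 52.10 + 52.23 + 50.19 + 51.36 + 51.23) / 6 = 309.0400 / 6 = 51.5067
R̄ = (9.82 + 0.32 + 5.84 + 4.77 + 6.70 + 6.79) / 6 = 34.2400 / 6 = 5.7067
UCL = X̄̄ + A₂·R̄ = 51.5067 + 0.337 × 5.7067 = 53.4298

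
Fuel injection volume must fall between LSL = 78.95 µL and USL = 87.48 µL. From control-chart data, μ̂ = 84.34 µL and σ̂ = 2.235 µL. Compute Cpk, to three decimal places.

0.468

Cpu = (USL − μ̂) / (3σ̂) = (87.48 − 84.34) / (3 × 2.235) = 0.4683; Cpl = (μ̂ − LSL) / (3σ̂) = (84.34 − 78.95) / (3 × 2.235) = 0.8039; Cpk = min(Cpu, Cpl) = 0.4683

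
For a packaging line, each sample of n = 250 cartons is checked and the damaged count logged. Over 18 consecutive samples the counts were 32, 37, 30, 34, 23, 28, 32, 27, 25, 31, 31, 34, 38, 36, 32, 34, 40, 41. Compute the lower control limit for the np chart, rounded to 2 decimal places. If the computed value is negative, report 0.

16.55

p̄ = Σdᵢ / (k·n) = 585 / (18 × 250) = 0.13000
LCL = np̄ − 3·√(np̄(1−p̄)) = 32.5000 − 3 × 5.3174 = 16.5477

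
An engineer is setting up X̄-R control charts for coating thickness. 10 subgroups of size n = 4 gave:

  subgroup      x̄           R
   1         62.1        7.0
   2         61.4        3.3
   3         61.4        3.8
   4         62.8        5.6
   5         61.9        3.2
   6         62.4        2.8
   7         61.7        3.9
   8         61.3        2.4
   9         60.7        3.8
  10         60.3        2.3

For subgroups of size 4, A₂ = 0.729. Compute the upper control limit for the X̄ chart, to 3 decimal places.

64.377

X̄̄ = (62.1 + 61.4 + 61.4 + 62.8 + 61.9 + 62.4 + 61.7 + 61.3 + 60.7 + 60.3) / 10 = 616.0000 / 10 = 61.6000
R̄ = (7.0 + 3.3 + 3.8 + 5.6 + 3.2 + 2.8 + 3.9 + 2.4 + 3.8 + 2.3) / 10 = 38.1000 / 10 = 3.8100
UCL = X̄̄ + A₂·R̄ = 61.6000 + 0.729 × 3.8100 = 64.3775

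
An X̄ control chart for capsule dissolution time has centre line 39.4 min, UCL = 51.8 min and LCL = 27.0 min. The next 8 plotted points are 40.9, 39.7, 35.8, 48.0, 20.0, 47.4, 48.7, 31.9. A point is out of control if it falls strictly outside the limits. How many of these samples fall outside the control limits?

Compare each point to [27.0, 51.8]: sample 5 = 20.0 < LCL.

1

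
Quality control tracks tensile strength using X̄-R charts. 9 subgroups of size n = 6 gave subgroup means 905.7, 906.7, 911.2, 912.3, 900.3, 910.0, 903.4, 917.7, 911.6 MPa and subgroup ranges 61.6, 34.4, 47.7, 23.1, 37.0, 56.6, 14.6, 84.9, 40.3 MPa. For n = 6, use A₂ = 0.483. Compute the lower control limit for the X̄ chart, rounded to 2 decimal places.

887.29

X̄̄ = (905.7 + 906.7 + 911.2 + 912.3 + 900.3 + 910.0 + 903.4 + 917.7 + 911.6) / 9 = 8178.9000 / 9 = 908.7667
R̄ = (61.6 + 34.4 + 47.7 + 23.1 + 37.0 + 56.6 + 14.6 + 84.9 + 40.3) / 9 = 400.2000 / 9 = 44.4667
LCL = X̄̄ − A₂·R̄ = 908.7667 − 0.483 × 44.4667 = 887.2893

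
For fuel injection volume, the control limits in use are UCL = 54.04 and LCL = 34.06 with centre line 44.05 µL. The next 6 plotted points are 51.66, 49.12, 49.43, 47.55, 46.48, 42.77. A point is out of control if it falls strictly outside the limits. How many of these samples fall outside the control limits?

0

All 6 points lie within [34.06, 54.04].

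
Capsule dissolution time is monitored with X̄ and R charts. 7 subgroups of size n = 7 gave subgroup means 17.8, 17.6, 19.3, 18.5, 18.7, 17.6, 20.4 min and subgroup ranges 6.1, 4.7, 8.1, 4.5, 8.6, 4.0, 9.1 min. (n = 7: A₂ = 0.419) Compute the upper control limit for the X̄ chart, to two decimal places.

X̄̄ = (17.8 + 17.6 + 19.3 + 18.5 + 18.7 + 17.6 + 20.4) / 7 = 129.9000 / 7 = 18.5571
R̄ = (6.1 + 4.7 + 8.1 + 4.5 + 8.6 + 4.0 + 9.1) / 7 = 45.1000 / 7 = 6.4429
UCL = X̄̄ + A₂·R̄ = 18.5571 + 0.419 × 6.4429 = 21.2567

21.26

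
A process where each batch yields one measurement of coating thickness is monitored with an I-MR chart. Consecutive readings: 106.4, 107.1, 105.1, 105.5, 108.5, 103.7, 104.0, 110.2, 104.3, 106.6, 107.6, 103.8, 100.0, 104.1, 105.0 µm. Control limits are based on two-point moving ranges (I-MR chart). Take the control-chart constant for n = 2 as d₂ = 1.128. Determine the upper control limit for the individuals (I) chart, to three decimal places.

X̄ = (106.4 + 107.1 + 105.1 + 105.5 + 108.5 + 103.7 + 104.0 + 110.2 + 104.3 + 106.6 + 107.6 + 103.8 + 100.0 + 104.1 + 105.0) / 15 = 105.4600
Moving ranges: 0.7, 2.0, 0.4, 3.0, 4.8, 0.3, 6.2, 5.9, 2.3, 1.0, 3.8, 3.8, 4.1, 0.9; M̄R̄ = 39.2000 / 14 = 2.8000
UCL = X̄ + 3·M̄R̄/d₂ = 105.4600 + 3 × 2.8000 / 1.128 = 112.9068

112.907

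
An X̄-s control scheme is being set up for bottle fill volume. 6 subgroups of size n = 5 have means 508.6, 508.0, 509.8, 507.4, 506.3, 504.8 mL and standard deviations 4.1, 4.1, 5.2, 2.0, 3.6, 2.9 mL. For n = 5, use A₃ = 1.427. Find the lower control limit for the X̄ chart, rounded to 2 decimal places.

502.27

X̄̄ = (508.6 + 508.0 + 509.8 + 507.4 + 506.3 + 504.8) / 6 = 507.4833
s̄ = (4.1 + 4.1 + 5.2 + 2.0 + 3.6 + 2.9) / 6 = 3.6500
LCL = X̄̄ − A₃·s̄ = 507.4833 − 1.427 × 3.6500 = 502.2748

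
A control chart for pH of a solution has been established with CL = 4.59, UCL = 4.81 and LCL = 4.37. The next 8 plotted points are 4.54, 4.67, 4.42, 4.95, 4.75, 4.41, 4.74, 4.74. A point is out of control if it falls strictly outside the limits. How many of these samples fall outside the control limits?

1

Compare each point to [4.37, 4.81]: sample 4 = 4.95 > UCL.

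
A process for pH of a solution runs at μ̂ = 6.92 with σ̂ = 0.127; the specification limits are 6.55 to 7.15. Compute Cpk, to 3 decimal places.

0.604

Cpu = (USL − μ̂) / (3σ̂) = (7.15 − 6.92) / (3 × 0.127) = 0.6037; Cpl = (μ̂ − LSL) / (3σ̂) = (6.92 − 6.55) / (3 × 0.127) = 0.9711; Cpk = min(Cpu, Cpl) = 0.6037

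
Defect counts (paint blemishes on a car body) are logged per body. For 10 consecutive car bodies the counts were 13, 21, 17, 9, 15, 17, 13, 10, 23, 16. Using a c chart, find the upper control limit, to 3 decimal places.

27.173

c̄ = (13 + 21 + 17 + 9 + 15 + 17 + 13 + 10 + 23 + 16) / 10 = 154 / 10 = 15.4000
UCL = c̄ + 3√c̄ = 15.4000 + 3 × √15.4000 = 15.4000 + 3 × 3.9243 = 27.1729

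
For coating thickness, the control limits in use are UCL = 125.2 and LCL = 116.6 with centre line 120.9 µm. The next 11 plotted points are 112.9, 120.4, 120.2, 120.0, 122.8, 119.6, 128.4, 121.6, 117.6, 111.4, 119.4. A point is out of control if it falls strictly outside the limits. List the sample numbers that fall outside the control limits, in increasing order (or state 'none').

Compare each point to [116.6, 125.2]: sample 1 = 112.9 < LCL; sample 7 = 128.4 > UCL; sample 10 = 111.4 < LCL.

1, 7, 10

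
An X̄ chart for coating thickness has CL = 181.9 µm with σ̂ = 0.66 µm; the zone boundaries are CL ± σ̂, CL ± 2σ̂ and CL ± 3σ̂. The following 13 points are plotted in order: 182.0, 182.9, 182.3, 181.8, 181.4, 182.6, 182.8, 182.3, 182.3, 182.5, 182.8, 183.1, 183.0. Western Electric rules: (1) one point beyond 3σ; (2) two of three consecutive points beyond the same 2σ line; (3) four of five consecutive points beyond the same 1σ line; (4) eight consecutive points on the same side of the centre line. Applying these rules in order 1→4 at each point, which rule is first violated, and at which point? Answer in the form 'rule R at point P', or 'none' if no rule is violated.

Zone of each point (C = within 1σ̂, B = 1σ̂–2σ̂, A = 2σ̂–3σ̂, * = beyond 3σ̂; sign = side of CL): 1:+C, 2:+B, 3:+C, 4:-C, 5:-C, 6:+B, 7:+B, 8:+C, 9:+C, 10:+C, 11:+B, 12:+B, 13:+B
Rule 4 (eight consecutive points on the same side of the centre line) is satisfied at point 13.

rule 4 at point 13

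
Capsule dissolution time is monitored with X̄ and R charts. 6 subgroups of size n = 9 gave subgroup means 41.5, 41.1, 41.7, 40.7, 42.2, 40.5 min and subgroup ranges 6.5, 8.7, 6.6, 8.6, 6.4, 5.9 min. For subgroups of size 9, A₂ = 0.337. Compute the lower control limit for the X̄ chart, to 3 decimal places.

38.885

X̄̄ = (41.5 + 41.1 + 41.7 + 40.7 + 42.2 + 40.5) / 6 = 247.7000 / 6 = 41.2833
R̄ = (6.5 + 8.7 + 6.6 + 8.6 + 6.4 + 5.9) / 6 = 42.7000 / 6 = 7.1167
LCL = X̄̄ − A₂·R̄ = 41.2833 − 0.337 × 7.1167 = 38.8850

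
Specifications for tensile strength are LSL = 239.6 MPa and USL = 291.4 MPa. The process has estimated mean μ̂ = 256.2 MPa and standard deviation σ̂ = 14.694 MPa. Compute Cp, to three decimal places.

0.588

Cp = (USL − LSL) / (6σ̂) = (291.4 − 239.6) / (6 × 14.694) = 51.8000 / 88.1640 = 0.5875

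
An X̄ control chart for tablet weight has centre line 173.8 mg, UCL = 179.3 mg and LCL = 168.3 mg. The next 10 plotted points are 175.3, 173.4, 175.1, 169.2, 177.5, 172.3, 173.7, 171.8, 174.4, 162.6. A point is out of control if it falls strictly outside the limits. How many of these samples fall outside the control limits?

1

Compare each point to [168.3, 179.3]: sample 10 = 162.6 < LCL.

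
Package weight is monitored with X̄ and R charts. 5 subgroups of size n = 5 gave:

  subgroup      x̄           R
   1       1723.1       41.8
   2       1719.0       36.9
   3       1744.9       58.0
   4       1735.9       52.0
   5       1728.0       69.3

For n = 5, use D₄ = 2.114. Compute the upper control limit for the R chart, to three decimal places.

109.082

R̄ = (41.8 + 36.9 + 58.0 + 52.0 + 69.3) / 5 = 258.0000 / 5 = 51.6000
UCL_R = D₄·R̄ = 2.114 × 51.6000 = 109.0824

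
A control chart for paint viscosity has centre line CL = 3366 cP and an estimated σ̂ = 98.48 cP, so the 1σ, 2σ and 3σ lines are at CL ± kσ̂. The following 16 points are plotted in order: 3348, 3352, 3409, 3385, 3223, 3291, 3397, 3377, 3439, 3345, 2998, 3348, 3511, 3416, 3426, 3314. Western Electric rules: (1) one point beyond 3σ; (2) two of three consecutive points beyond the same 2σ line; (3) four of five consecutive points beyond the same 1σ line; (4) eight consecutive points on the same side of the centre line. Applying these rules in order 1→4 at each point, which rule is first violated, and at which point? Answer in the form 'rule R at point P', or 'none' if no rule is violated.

rule 1 at point 11

Zone of each point (C = within 1σ̂, B = 1σ̂–2σ̂, A = 2σ̂–3σ̂, * = beyond 3σ̂; sign = side of CL): 1:-C, 2:-C, 3:+C, 4:+C, 5:-B, 6:-C, 7:+C, 8:+C, 9:+C, 10:-C, 11:-*, 12:-C, 13:+B, 14:+C, 15:+C, 16:-C
Rule 1 (one point beyond the 3σ limits) is satisfied at point 11.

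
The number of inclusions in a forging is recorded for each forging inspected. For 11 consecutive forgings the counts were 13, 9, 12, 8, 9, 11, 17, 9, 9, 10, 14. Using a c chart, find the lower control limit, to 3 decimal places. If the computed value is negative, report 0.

c̄ = (13 + 9 + 12 + 8 + 9 + 11 + 17 + 9 + 9 + 10 + 14) / 11 = 121 / 11 = 11.0000
LCL = c̄ − 3√c̄ = 11.0000 − 3 × 3.3166 = 1.0501

1.050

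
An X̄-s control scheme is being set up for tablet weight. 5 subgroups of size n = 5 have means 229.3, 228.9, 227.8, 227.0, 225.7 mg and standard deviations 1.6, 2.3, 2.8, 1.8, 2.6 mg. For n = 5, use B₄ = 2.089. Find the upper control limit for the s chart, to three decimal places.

4.638

s̄ = (1.6 + 2.3 + 2.8 + 1.8 + 2.6) / 5 = 2.2200
UCL_s = B₄·s̄ = 2.089 × 2.2200 = 4.6376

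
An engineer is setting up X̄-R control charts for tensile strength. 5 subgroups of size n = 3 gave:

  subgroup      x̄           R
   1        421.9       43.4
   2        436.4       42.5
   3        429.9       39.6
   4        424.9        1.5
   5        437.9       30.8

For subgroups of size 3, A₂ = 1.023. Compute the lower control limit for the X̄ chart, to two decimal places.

397.91

X̄̄ = (421.9 + 436.4 + 429.9 + 424.9 + 437.9) / 5 = 2151.0000 / 5 = 430.2000
R̄ = (43.4 + 42.5 + 39.6 + 1.5 + 30.8) / 5 = 157.8000 / 5 = 31.5600
LCL = X̄̄ − A₂·R̄ = 430.2000 − 1.023 × 31.5600 = 397.9141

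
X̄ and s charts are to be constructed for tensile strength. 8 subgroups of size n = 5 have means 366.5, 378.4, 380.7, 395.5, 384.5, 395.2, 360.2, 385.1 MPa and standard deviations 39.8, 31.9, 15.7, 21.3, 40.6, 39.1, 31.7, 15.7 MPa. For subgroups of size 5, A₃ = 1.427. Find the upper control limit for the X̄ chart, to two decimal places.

422.82

X̄̄ = (366.5 + 378.4 + 380.7 + 395.5 + 384.5 + 395.2 + 360.2 + 385.1) / 8 = 380.7625
s̄ = (39.8 + 31.9 + 15.7 + 21.3 + 40.6 + 39.1 + 31.7 + 15.7) / 8 = 29.4750
UCL = X̄̄ + A₃·s̄ = 380.7625 + 1.427 × 29.4750 = 422.8233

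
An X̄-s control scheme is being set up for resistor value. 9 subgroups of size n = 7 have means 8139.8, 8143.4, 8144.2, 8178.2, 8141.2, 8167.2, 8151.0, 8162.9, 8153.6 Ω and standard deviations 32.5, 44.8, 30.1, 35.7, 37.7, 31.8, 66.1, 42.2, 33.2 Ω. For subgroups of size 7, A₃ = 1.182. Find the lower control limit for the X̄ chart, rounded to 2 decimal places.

8106.99

X̄̄ = (8139.8 + 8143.4 + 8144.2 + 8178.2 + 8141.2 + 8167.2 + 8151.0 + 8162.9 + 8153.6) / 9 = 8153.5000
s̄ = (32.5 + 44.8 + 30.1 + 35.7 + 37.7 + 31.8 + 66.1 + 42.2 + 33.2) / 9 = 39.3444
LCL = X̄̄ − A₃·s̄ = 8153.5000 − 1.182 × 39.3444 = 8106.9949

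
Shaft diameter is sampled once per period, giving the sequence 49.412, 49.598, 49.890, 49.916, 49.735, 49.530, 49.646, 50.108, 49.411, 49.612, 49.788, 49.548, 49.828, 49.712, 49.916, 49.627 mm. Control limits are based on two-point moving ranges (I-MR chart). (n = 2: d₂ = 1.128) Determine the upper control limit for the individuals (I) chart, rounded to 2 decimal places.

X̄ = (49.412 + 49.598 + 49.890 + 49.916 + 49.735 + 49.530 + 49.646 + 50.108 + 49.411 + 49.612 + 49.788 + 49.548 + 49.828 + 49.712 + 49.916 + 49.627) / 16 = 49.7048
Moving ranges: 0.186, 0.292, 0.026, 0.181, 0.205, 0.116, 0.462, 0.697, 0.201, 0.176, 0.240, 0.280, 0.116, 0.204, 0.289; M̄R̄ = 3.6710 / 15 = 0.2447
UCL = X̄ + 3·M̄R̄/d₂ = 49.7048 + 3 × 0.2447 / 1.128 = 50.3557

50.36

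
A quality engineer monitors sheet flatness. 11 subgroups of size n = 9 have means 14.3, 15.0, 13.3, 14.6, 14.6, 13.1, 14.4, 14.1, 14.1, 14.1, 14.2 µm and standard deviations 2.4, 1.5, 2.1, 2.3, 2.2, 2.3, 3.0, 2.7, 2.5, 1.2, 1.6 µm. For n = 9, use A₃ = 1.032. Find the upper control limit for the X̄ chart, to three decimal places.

X̄̄ = (14.3 + 15.0 + 13.3 + 14.6 + 14.6 + 13.1 + 14.4 + 14.1 + 14.1 + 14.1 + 14.2) / 11 = 14.1636
s̄ = (2.4 + 1.5 + 2.1 + 2.3 + 2.2 + 2.3 + 3.0 + 2.7 + 2.5 + 1.2 + 1.6) / 11 = 2.1636
UCL = X̄̄ + A₃·s̄ = 14.1636 + 1.032 × 2.1636 = 16.3965

16.397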